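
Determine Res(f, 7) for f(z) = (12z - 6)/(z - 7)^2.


Step 1: Pole of order 2 at z = 7
Step 2: Res = lim d/dz [(z - 7)^2 * f(z)] as z -> 7
Step 3: (z - 7)^2 * f(z) = 12z - 6
Step 4: d/dz[12z - 6] = 12

12


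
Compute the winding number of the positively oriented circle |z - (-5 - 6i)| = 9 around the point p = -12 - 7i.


Step 1: Center c = (-5, -6), radius = 9
Step 2: |p - c|^2 = (-7)^2 + (-1)^2 = 50
Step 3: r^2 = 81
Step 4: |p-c| < r so winding number = 1

1


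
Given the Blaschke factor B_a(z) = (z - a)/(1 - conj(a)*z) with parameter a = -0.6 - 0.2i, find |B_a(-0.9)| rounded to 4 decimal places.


Step 1: Numerator z0 - a = -0.9 - (-0.6 - 0.2i) = -0.3 + 0.2i
Step 2: Denominator 1 - conj(a)*z0 = 1 - (-0.6 + 0.2i)*(-0.9) = 0.46 + 0.18i
Step 3: |z0 - a|^2 = (-0.3)^2 + 0.2^2 = 0.13; |1 - conj(a)*z0|^2 = 0.46^2 + 0.18^2 = 0.244
Step 4: |B_a(-0.9)| = sqrt(0.13 / 0.244) = sqrt(0.532787)
Step 5: = 0.7299

0.7299


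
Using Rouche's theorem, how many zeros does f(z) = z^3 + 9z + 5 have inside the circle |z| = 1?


Step 1: On |z| = 1 the three terms have sizes |z^3| = 1^3 = 1, |9z| = 9*1 = 9, |5| = 5
Step 2: The dominant term is g(z) = 9z; let h(z) = z^3 + 5 so f = g + h
Step 3: On |z| = 1: |g| = 9 and |h| <= 1 + 5 = 6
Step 4: Since 9 > 6, |h| < |g| on |z| = 1, so by Rouche f has the same number of zeros as g inside |z| < 1
Step 5: g(z) = 9z has 1 zero (at the origin, multiplicity 1) inside |z| < 1. Answer = 1

1


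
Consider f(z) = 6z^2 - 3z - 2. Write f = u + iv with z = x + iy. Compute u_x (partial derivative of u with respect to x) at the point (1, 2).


Step 1: f(z) = 6(x+iy)^2 - 3(x+iy) - 2
Step 2: u = 6(x^2 - y^2) - 3x - 2
Step 3: u_x = 12x - 3
Step 4: At (1, 2): u_x = 12 - 3 = 9

9


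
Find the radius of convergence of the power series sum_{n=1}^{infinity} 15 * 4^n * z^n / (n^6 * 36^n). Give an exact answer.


Step 1: General term a_n = 15 * 4^n / (n^6 * 36^n)
Step 2: By the root test, |a_n|^(1/n) = 15^(1/n) * 4 / (n^(6/n) * 36) -> 4/36 as n -> infinity (since 15^(1/n) -> 1 and n^(6/n) -> 1)
Step 3: R = 1/lim|a_n|^(1/n) = 36/4 = 9

9


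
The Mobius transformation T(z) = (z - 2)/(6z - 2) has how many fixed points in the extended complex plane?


Step 1: Fixed points satisfy T(z) = z
Step 2: 6z^2 - 3z + 2 = 0
Step 3: Discriminant = (-3)^2 - 4*6*2 = -39
Step 4: Number of fixed points = 2

2


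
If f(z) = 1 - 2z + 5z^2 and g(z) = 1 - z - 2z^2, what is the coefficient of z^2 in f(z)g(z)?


Step 1: z^2 term in f*g comes from: (1)*(-2z^2) + (-2z)*(-z) + (5z^2)*(1)
Step 2: = -2 + 2 + 5
Step 3: = 5

5


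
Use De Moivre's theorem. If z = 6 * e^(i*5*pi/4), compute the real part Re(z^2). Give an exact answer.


Step 1: By De Moivre's theorem, z^2 = 6^2 * e^(i*2*5*pi/4) = 36 * (cos(5*pi/2) + i*sin(5*pi/2))
Step 2: |z|^2 = 6^2 = 36
Step 3: Reduce the angle mod 2*pi: 5*pi/2 - 2*pi = pi/2
Step 4: cos(pi/2) = 0
Step 5: Re(z^2) = 36 * 0 = 0

0


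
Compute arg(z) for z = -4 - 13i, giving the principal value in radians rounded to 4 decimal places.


Step 1: z = -4 - 13i
Step 2: arg(z) = atan2(-13, -4)
Step 3: arg(z) = -1.8693

-1.8693


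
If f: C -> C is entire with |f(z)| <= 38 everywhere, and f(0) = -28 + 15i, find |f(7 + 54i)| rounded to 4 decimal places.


Step 1: By Liouville's theorem, a bounded entire function is constant.
Step 2: f(z) = f(0) = -28 + 15i for all z.
Step 3: |f(w)| = |-28 + 15i| = sqrt(784 + 225)
Step 4: = 31.7648

31.7648


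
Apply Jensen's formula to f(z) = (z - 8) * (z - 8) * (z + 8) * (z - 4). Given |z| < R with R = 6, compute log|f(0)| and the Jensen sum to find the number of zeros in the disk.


Jensen's formula: (1/2pi)*integral log|f(Re^it)|dt = log|f(0)| + sum_{|a_k|<R} log(R/|a_k|)
Step 1: f(0) = (-8) * (-8) * 8 * (-4) = -2048
Step 2: log|f(0)| = log|8| + log|8| + log|-8| + log|4| = 7.6246
Step 3: Zeros inside |z| < 6: 4
Step 4: Jensen sum = log(6/4) = 0.4055
Step 5: n(R) = number of terms in the Jensen sum = count of zeros inside |z| < 6 = 1

1


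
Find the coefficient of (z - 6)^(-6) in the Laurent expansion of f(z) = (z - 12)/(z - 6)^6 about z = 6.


Step 1: Write the numerator in powers of (z - 6): z - 12 = (z - 6) + (1*6 - 12) = (z - 6) - 6
Step 2: Divide by (z - 6)^6: f(z) = -6(z - 6)^(-6) + (z - 6)^(-5)
Step 3: This finite sum is the Laurent series of f about z = 6.
Step 4: Coefficient of (z - 6)^(-6) = 1*6 - 12 = -6

-6


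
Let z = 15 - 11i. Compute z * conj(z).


Step 1: conj(z) = 15 + 11i
Step 2: z * conj(z) = 15^2 + (-11)^2
Step 3: = 225 + 121 = 346

346


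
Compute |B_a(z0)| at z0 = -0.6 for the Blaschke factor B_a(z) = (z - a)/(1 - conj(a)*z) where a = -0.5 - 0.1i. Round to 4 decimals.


Step 1: Numerator z0 - a = -0.6 - (-0.5 - 0.1i) = -0.1 + 0.1i
Step 2: Denominator 1 - conj(a)*z0 = 1 - (-0.5 + 0.1i)*(-0.6) = 0.7 + 0.06i
Step 3: |z0 - a|^2 = (-0.1)^2 + 0.1^2 = 0.02; |1 - conj(a)*z0|^2 = 0.7^2 + 0.06^2 = 0.4936
Step 4: |B_a(-0.6)| = sqrt(0.02 / 0.4936) = sqrt(0.040519)
Step 5: = 0.2013

0.2013


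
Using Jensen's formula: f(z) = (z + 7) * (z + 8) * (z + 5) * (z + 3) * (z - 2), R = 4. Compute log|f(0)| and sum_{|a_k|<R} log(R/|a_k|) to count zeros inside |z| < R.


Jensen's formula: (1/2pi)*integral log|f(Re^it)|dt = log|f(0)| + sum_{|a_k|<R} log(R/|a_k|)
Step 1: f(0) = 7 * 8 * 5 * 3 * (-2) = -1680
Step 2: log|f(0)| = log|-7| + log|-8| + log|-5| + log|-3| + log|2| = 7.4265
Step 3: Zeros inside |z| < 4: -3, 2
Step 4: Jensen sum = log(4/3) + log(4/2) = 0.9808
Step 5: n(R) = number of terms in the Jensen sum = count of zeros inside |z| < 4 = 2

2


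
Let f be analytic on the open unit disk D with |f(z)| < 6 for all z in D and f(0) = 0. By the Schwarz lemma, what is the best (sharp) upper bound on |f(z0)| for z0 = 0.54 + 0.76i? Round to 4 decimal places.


Step 1: g = f/6 maps D -> D with g(0) = 0, so by the Schwarz lemma |g(z)| <= |z|, i.e. |f(z)| <= 6|z|; this is sharp (f(z) = 6z).
Step 2: |z0|^2 = 0.54^2 + 0.76^2 = 0.8692
Step 3: |z0| = sqrt(0.8692) = 0.932309
Step 4: Best bound = 6 * |z0| = 6 * 0.932309 = 5.5939

5.5939


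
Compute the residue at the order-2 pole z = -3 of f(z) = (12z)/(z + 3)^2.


Step 1: Pole of order 2 at z = -3
Step 2: Res = lim d/dz [(z + 3)^2 * f(z)] as z -> -3
Step 3: (z + 3)^2 * f(z) = 12z
Step 4: d/dz[12z] = 12

12


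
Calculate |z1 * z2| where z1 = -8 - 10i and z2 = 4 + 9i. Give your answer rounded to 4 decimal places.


Step 1: |z1| = sqrt((-8)^2 + (-10)^2) = sqrt(164)
Step 2: |z2| = sqrt(4^2 + 9^2) = sqrt(97)
Step 3: |z1*z2| = |z1|*|z2| = sqrt(164) * sqrt(97) = sqrt(164 * 97) = sqrt(15908)
Step 4: = 126.1269

126.1269


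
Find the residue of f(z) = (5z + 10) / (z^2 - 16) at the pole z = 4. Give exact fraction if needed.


Step 1: Q(z) = z^2 - 16 = (z - 4)(z + 4)
Step 2: Q'(z) = 2z
Step 3: Q'(4) = 8, P(4) = 30
Step 4: Res = P(4)/Q'(4) = 30/8 = 15/4

15/4


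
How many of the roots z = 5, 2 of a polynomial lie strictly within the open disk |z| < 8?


Step 1: Check each root:
  z = 5: |5| = 5 < 8
  z = 2: |2| = 2 < 8
Step 2: Count = 2

2


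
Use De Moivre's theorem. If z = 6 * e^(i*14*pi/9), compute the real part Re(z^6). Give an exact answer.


Step 1: By De Moivre's theorem, z^6 = 6^6 * e^(i*6*14*pi/9) = 46656 * (cos(28*pi/3) + i*sin(28*pi/3))
Step 2: |z|^6 = 6^6 = 46656
Step 3: Reduce the angle mod 2*pi: 28*pi/3 - 8*pi = 4*pi/3
Step 4: cos(4*pi/3) = -1/2
Step 5: Re(z^6) = 46656 * (-1/2) = -23328

-23328


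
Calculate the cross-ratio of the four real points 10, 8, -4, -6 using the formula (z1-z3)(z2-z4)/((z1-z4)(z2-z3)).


Step 1: (z1-z3)(z2-z4) = 14 * 14 = 196
Step 2: (z1-z4)(z2-z3) = 16 * 12 = 192
Step 3: Cross-ratio = 196/192 = 49/48

49/48


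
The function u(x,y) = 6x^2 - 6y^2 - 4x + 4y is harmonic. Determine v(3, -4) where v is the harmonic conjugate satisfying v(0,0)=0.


Step 1: v_x = -u_y = 12y - 4
Step 2: v_y = u_x = 12x - 4
Step 3: v = 12xy - 4x - 4y + C
Step 4: v(0,0) = 0 => C = 0
Step 5: v(3, -4) = -140

-140


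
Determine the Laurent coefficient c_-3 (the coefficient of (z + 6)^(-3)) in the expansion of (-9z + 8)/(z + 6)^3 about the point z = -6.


Step 1: Write the numerator in powers of (z + 6): -9z + 8 = -9(z + 6) + (-9*(-6) + 8) = -9(z + 6) + 62
Step 2: Divide by (z + 6)^3: f(z) = 62(z + 6)^(-3) - 9(z + 6)^(-2)
Step 3: This finite sum is the Laurent series of f about z = -6.
Step 4: Coefficient of (z + 6)^(-3) = -9*(-6) + 8 = 62

62


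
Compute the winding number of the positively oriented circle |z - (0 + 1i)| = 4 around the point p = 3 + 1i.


Step 1: Center c = (0, 1), radius = 4
Step 2: |p - c|^2 = 3^2 + 0^2 = 9
Step 3: r^2 = 16
Step 4: |p-c| < r so winding number = 1

1


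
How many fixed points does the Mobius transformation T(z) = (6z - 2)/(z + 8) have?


Step 1: Fixed points satisfy T(z) = z
Step 2: z^2 + 2z + 2 = 0
Step 3: Discriminant = 2^2 - 4*1*2 = -4
Step 4: Number of fixed points = 2

2


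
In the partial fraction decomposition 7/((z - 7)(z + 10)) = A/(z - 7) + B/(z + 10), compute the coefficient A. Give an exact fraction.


Step 1: Multiply both sides by (z - 7) and set z = 7
Step 2: A = 7 / (7 + 10)
Step 3: A = 7 / 17
Step 4: A = 7/17

7/17


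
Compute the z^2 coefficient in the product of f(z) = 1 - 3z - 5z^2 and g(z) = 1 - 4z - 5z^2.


Step 1: z^2 term in f*g comes from: (1)*(-5z^2) + (-3z)*(-4z) + (-5z^2)*(1)
Step 2: = -5 + 12 - 5
Step 3: = 2

2


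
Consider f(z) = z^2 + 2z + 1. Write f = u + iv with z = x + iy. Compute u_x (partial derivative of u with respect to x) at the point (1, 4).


Step 1: f(z) = (x+iy)^2 + 2(x+iy) + 1
Step 2: u = (x^2 - y^2) + 2x + 1
Step 3: u_x = 2x + 2
Step 4: At (1, 4): u_x = 2 + 2 = 4

4


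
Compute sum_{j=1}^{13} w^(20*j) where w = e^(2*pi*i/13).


Step 1: The sum sum_{j=1}^{n} w^(k*j) equals n if n | k, else 0.
Step 2: Here n = 13, k = 20
Step 3: Does n divide k? 13 | 20 -> False
Step 4: Sum = 0

0


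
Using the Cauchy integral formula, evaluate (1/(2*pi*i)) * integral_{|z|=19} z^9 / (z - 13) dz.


Step 1: f(z) = z^9, a = 13 is inside |z| = 19
Step 2: By Cauchy integral formula: (1/(2pi*i)) * integral = f(a)
Step 3: f(13) = 13^9 = 10604499373

10604499373


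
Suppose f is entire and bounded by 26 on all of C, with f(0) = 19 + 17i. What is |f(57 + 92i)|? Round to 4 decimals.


Step 1: By Liouville's theorem, a bounded entire function is constant.
Step 2: f(z) = f(0) = 19 + 17i for all z.
Step 3: |f(w)| = |19 + 17i| = sqrt(361 + 289)
Step 4: = 25.4951

25.4951


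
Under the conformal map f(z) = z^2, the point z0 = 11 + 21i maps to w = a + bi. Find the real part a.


Step 1: z0 = 11 + 21i
Step 2: z0^2 = 11^2 - 21^2 + 462i
Step 3: real part = 121 - 441 = -320

-320


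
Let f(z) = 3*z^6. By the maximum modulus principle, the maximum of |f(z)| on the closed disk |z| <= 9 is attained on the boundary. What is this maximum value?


Step 1: On |z| = 9, |f(z)| = 3 * |z|^6 = 3 * 9^6
Step 2: By maximum modulus principle, maximum is on boundary.
Step 3: Maximum = 3 * 531441 = 1594323

1594323


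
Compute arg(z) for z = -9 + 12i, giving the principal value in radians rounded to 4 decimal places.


Step 1: z = -9 + 12i
Step 2: arg(z) = atan2(12, -9)
Step 3: arg(z) = 2.2143

2.2143


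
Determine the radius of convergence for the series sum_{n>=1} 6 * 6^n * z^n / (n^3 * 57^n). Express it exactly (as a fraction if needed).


Step 1: General term a_n = 6 * 6^n / (n^3 * 57^n)
Step 2: By the root test, |a_n|^(1/n) = 6^(1/n) * 6 / (n^(3/n) * 57) -> 6/57 as n -> infinity (since 6^(1/n) -> 1 and n^(3/n) -> 1)
Step 3: R = 1/lim|a_n|^(1/n) = 57/6 = 19/2

19/2


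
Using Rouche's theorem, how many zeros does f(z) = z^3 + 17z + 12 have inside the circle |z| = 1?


Step 1: On |z| = 1 the three terms have sizes |z^3| = 1^3 = 1, |17z| = 17*1 = 17, |12| = 12
Step 2: The dominant term is g(z) = 17z; let h(z) = z^3 + 12 so f = g + h
Step 3: On |z| = 1: |g| = 17 and |h| <= 1 + 12 = 13
Step 4: Since 17 > 13, |h| < |g| on |z| = 1, so by Rouche f has the same number of zeros as g inside |z| < 1
Step 5: g(z) = 17z has 1 zero (at the origin, multiplicity 1) inside |z| < 1. Answer = 1

1


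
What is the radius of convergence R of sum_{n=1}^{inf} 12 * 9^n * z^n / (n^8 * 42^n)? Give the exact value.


Step 1: General term a_n = 12 * 9^n / (n^8 * 42^n)
Step 2: By the root test, |a_n|^(1/n) = 12^(1/n) * 9 / (n^(8/n) * 42) -> 9/42 as n -> infinity (since 12^(1/n) -> 1 and n^(8/n) -> 1)
Step 3: R = 1/lim|a_n|^(1/n) = 42/9 = 14/3

14/3


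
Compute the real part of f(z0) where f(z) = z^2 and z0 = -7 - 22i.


Step 1: z0 = -7 - 22i
Step 2: z0^2 = (-7)^2 - (-22)^2 + 308i
Step 3: real part = 49 - 484 = -435

-435


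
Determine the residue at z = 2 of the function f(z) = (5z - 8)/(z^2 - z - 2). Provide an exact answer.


Step 1: Q(z) = z^2 - z - 2 = (z - 2)(z + 1)
Step 2: Q'(z) = 2z - 1
Step 3: Q'(2) = 3, P(2) = 2
Step 4: Res = P(2)/Q'(2) = 2/3 = 2/3

2/3


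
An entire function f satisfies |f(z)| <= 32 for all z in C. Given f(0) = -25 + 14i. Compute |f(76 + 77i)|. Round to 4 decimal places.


Step 1: By Liouville's theorem, a bounded entire function is constant.
Step 2: f(z) = f(0) = -25 + 14i for all z.
Step 3: |f(w)| = |-25 + 14i| = sqrt(625 + 196)
Step 4: = 28.6531

28.6531


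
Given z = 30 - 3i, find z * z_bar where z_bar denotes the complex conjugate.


Step 1: conj(z) = 30 + 3i
Step 2: z * conj(z) = 30^2 + (-3)^2
Step 3: = 900 + 9 = 909

909


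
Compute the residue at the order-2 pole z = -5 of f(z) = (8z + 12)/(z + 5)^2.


Step 1: Pole of order 2 at z = -5
Step 2: Res = lim d/dz [(z + 5)^2 * f(z)] as z -> -5
Step 3: (z + 5)^2 * f(z) = 8z + 12
Step 4: d/dz[8z + 12] = 8

8


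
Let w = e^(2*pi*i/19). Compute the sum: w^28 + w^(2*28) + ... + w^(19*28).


Step 1: The sum sum_{j=1}^{n} w^(k*j) equals n if n | k, else 0.
Step 2: Here n = 19, k = 28
Step 3: Does n divide k? 19 | 28 -> False
Step 4: Sum = 0

0


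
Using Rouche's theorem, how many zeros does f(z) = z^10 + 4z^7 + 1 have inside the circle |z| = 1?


Step 1: On |z| = 1 the three terms have sizes |z^10| = 1^10 = 1, |4z^7| = 4*1^7 = 4, |1| = 1
Step 2: The dominant term is g(z) = 4z^7; let h(z) = z^10 + 1 so f = g + h
Step 3: On |z| = 1: |g| = 4 and |h| <= 1 + 1 = 2
Step 4: Since 4 > 2, |h| < |g| on |z| = 1, so by Rouche f has the same number of zeros as g inside |z| < 1
Step 5: g(z) = 4z^7 has 7 zeros (at the origin, multiplicity 7) inside |z| < 1. Answer = 7

7


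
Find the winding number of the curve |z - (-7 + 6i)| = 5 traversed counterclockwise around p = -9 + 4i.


Step 1: Center c = (-7, 6), radius = 5
Step 2: |p - c|^2 = (-2)^2 + (-2)^2 = 8
Step 3: r^2 = 25
Step 4: |p-c| < r so winding number = 1

1


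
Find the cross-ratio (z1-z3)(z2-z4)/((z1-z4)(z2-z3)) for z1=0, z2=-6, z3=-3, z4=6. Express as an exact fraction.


Step 1: (z1-z3)(z2-z4) = 3 * (-12) = -36
Step 2: (z1-z4)(z2-z3) = (-6) * (-3) = 18
Step 3: Cross-ratio = -36/18 = -2

-2


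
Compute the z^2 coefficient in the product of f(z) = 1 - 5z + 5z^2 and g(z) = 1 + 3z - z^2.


Step 1: z^2 term in f*g comes from: (1)*(-z^2) + (-5z)*(3z) + (5z^2)*(1)
Step 2: = -1 - 15 + 5
Step 3: = -11

-11


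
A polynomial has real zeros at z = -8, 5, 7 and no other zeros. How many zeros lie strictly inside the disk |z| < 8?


Step 1: Check each root:
  z = -8: |-8| = 8 >= 8
  z = 5: |5| = 5 < 8
  z = 7: |7| = 7 < 8
Step 2: Count = 2

2


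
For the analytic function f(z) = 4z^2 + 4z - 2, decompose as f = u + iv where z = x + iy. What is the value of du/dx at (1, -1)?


Step 1: f(z) = 4(x+iy)^2 + 4(x+iy) - 2
Step 2: u = 4(x^2 - y^2) + 4x - 2
Step 3: u_x = 8x + 4
Step 4: At (1, -1): u_x = 8 + 4 = 12

12


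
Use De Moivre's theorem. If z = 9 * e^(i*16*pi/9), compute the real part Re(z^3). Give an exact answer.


Step 1: By De Moivre's theorem, z^3 = 9^3 * e^(i*3*16*pi/9) = 729 * (cos(16*pi/3) + i*sin(16*pi/3))
Step 2: |z|^3 = 9^3 = 729
Step 3: Reduce the angle mod 2*pi: 16*pi/3 - 4*pi = 4*pi/3
Step 4: cos(4*pi/3) = -1/2
Step 5: Re(z^3) = 729 * (-1/2) = -729/2

-729/2


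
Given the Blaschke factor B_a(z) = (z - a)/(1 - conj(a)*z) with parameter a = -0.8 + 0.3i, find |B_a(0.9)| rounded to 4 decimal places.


Step 1: Numerator z0 - a = 0.9 - (-0.8 + 0.3i) = 1.7 - 0.3i
Step 2: Denominator 1 - conj(a)*z0 = 1 - (-0.8 - 0.3i)*0.9 = 1.72 + 0.27i
Step 3: |z0 - a|^2 = 1.7^2 + (-0.3)^2 = 2.98; |1 - conj(a)*z0|^2 = 1.72^2 + 0.27^2 = 3.0313
Step 4: |B_a(0.9)| = sqrt(2.98 / 3.0313) = sqrt(0.983077)
Step 5: = 0.9915

0.9915


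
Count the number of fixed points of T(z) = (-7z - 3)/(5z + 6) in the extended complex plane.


Step 1: Fixed points satisfy T(z) = z
Step 2: 5z^2 + 13z + 3 = 0
Step 3: Discriminant = 13^2 - 4*5*3 = 109
Step 4: Number of fixed points = 2

2


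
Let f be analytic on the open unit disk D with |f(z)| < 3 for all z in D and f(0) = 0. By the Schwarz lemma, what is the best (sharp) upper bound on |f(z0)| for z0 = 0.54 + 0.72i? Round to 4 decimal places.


Step 1: g = f/3 maps D -> D with g(0) = 0, so by the Schwarz lemma |g(z)| <= |z|, i.e. |f(z)| <= 3|z|; this is sharp (f(z) = 3z).
Step 2: |z0|^2 = 0.54^2 + 0.72^2 = 0.81
Step 3: |z0| = sqrt(0.81) = 0.9
Step 4: Best bound = 3 * |z0| = 3 * 0.9 = 2.7

2.7


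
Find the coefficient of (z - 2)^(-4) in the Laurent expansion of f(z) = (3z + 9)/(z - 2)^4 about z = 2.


Step 1: Write the numerator in powers of (z - 2): 3z + 9 = 3(z - 2) + (3*2 + 9) = 3(z - 2) + 15
Step 2: Divide by (z - 2)^4: f(z) = 15(z - 2)^(-4) + 3(z - 2)^(-3)
Step 3: This finite sum is the Laurent series of f about z = 2.
Step 4: Coefficient of (z - 2)^(-4) = 3*2 + 9 = 15

15


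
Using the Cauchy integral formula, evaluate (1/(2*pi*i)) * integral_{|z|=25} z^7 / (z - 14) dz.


Step 1: f(z) = z^7, a = 14 is inside |z| = 25
Step 2: By Cauchy integral formula: (1/(2pi*i)) * integral = f(a)
Step 3: f(14) = 14^7 = 105413504

105413504


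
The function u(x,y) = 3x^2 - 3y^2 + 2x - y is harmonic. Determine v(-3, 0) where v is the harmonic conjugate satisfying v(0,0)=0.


Step 1: v_x = -u_y = 6y + 1
Step 2: v_y = u_x = 6x + 2
Step 3: v = 6xy + x + 2y + C
Step 4: v(0,0) = 0 => C = 0
Step 5: v(-3, 0) = -3

-3


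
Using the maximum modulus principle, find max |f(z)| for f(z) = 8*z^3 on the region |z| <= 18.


Step 1: On |z| = 18, |f(z)| = 8 * |z|^3 = 8 * 18^3
Step 2: By maximum modulus principle, maximum is on boundary.
Step 3: Maximum = 8 * 5832 = 46656

46656


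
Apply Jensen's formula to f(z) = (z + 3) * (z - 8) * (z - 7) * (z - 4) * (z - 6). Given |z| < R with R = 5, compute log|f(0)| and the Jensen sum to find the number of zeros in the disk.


Jensen's formula: (1/2pi)*integral log|f(Re^it)|dt = log|f(0)| + sum_{|a_k|<R} log(R/|a_k|)
Step 1: f(0) = 3 * (-8) * (-7) * (-4) * (-6) = 4032
Step 2: log|f(0)| = log|-3| + log|8| + log|7| + log|4| + log|6| = 8.302
Step 3: Zeros inside |z| < 5: -3, 4
Step 4: Jensen sum = log(5/3) + log(5/4) = 0.734
Step 5: n(R) = number of terms in the Jensen sum = count of zeros inside |z| < 5 = 2

2


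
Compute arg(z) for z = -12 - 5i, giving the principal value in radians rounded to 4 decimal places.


Step 1: z = -12 - 5i
Step 2: arg(z) = atan2(-5, -12)
Step 3: arg(z) = -2.7468

-2.7468


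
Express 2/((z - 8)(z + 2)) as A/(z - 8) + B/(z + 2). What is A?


Step 1: Multiply both sides by (z - 8) and set z = 8
Step 2: A = 2 / (8 + 2)
Step 3: A = 2 / 10
Step 4: A = 1/5

1/5


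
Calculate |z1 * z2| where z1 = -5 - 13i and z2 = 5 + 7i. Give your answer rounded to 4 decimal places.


Step 1: |z1| = sqrt((-5)^2 + (-13)^2) = sqrt(194)
Step 2: |z2| = sqrt(5^2 + 7^2) = sqrt(74)
Step 3: |z1*z2| = |z1|*|z2| = sqrt(194) * sqrt(74) = sqrt(194 * 74) = sqrt(14356)
Step 4: = 119.8165

119.8165


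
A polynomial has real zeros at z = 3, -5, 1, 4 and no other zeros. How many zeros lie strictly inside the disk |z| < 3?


Step 1: Check each root:
  z = 3: |3| = 3 >= 3
  z = -5: |-5| = 5 >= 3
  z = 1: |1| = 1 < 3
  z = 4: |4| = 4 >= 3
Step 2: Count = 1

1


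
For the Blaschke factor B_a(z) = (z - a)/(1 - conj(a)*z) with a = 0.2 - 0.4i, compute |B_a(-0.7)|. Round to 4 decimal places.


Step 1: Numerator z0 - a = -0.7 - (0.2 - 0.4i) = -0.9 + 0.4i
Step 2: Denominator 1 - conj(a)*z0 = 1 - (0.2 + 0.4i)*(-0.7) = 1.14 + 0.28i
Step 3: |z0 - a|^2 = (-0.9)^2 + 0.4^2 = 0.97; |1 - conj(a)*z0|^2 = 1.14^2 + 0.28^2 = 1.378
Step 4: |B_a(-0.7)| = sqrt(0.97 / 1.378) = sqrt(0.703919)
Step 5: = 0.839

0.839


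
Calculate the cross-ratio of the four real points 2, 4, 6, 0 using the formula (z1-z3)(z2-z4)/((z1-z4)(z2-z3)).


Step 1: (z1-z3)(z2-z4) = (-4) * 4 = -16
Step 2: (z1-z4)(z2-z3) = 2 * (-2) = -4
Step 3: Cross-ratio = 16/4 = 4

4


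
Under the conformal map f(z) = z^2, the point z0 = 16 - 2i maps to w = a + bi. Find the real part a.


Step 1: z0 = 16 - 2i
Step 2: z0^2 = 16^2 - (-2)^2 - 64i
Step 3: real part = 256 - 4 = 252

252


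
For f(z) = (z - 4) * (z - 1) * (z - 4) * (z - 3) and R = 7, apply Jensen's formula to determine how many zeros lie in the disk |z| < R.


Jensen's formula: (1/2pi)*integral log|f(Re^it)|dt = log|f(0)| + sum_{|a_k|<R} log(R/|a_k|)
Step 1: f(0) = (-4) * (-1) * (-4) * (-3) = 48
Step 2: log|f(0)| = log|4| + log|1| + log|4| + log|3| = 3.8712
Step 3: Zeros inside |z| < 7: 4, 1, 4, 3
Step 4: Jensen sum = log(7/4) + log(7/1) + log(7/4) + log(7/3) = 3.9124
Step 5: n(R) = number of terms in the Jensen sum = count of zeros inside |z| < 7 = 4

4


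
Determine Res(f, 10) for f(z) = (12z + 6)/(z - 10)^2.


Step 1: Pole of order 2 at z = 10
Step 2: Res = lim d/dz [(z - 10)^2 * f(z)] as z -> 10
Step 3: (z - 10)^2 * f(z) = 12z + 6
Step 4: d/dz[12z + 6] = 12

12


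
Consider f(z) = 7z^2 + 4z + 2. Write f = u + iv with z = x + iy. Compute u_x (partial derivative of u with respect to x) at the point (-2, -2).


Step 1: f(z) = 7(x+iy)^2 + 4(x+iy) + 2
Step 2: u = 7(x^2 - y^2) + 4x + 2
Step 3: u_x = 14x + 4
Step 4: At (-2, -2): u_x = -28 + 4 = -24

-24


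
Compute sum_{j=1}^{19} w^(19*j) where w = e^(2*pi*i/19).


Step 1: The sum sum_{j=1}^{n} w^(k*j) equals n if n | k, else 0.
Step 2: Here n = 19, k = 19
Step 3: Does n divide k? 19 | 19 -> True
Step 4: Sum = 19

19


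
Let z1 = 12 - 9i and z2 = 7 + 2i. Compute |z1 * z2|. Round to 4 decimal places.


Step 1: |z1| = sqrt(12^2 + (-9)^2) = sqrt(225)
Step 2: |z2| = sqrt(7^2 + 2^2) = sqrt(53)
Step 3: |z1*z2| = |z1|*|z2| = sqrt(225) * sqrt(53) = sqrt(225 * 53) = sqrt(11925)
Step 4: = 109.2016

109.2016


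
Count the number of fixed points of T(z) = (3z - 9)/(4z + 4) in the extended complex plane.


Step 1: Fixed points satisfy T(z) = z
Step 2: 4z^2 + z + 9 = 0
Step 3: Discriminant = 1^2 - 4*4*9 = -143
Step 4: Number of fixed points = 2

2


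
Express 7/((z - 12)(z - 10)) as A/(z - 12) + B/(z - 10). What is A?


Step 1: Multiply both sides by (z - 12) and set z = 12
Step 2: A = 7 / (12 - 10)
Step 3: A = 7 / 2
Step 4: A = 7/2

7/2


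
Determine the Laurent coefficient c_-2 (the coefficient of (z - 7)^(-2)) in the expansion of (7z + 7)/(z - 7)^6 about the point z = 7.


Step 1: Write the numerator in powers of (z - 7): 7z + 7 = 7(z - 7) + (7*7 + 7) = 7(z - 7) + 56
Step 2: Divide by (z - 7)^6: f(z) = 56(z - 7)^(-6) + 7(z - 7)^(-5)
Step 3: This finite sum is the Laurent series of f about z = 7.
Step 4: Only the powers -6 and -5 appear, so the coefficient of (z - 7)^(-2) = 0

0


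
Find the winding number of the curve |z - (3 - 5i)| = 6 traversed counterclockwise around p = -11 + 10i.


Step 1: Center c = (3, -5), radius = 6
Step 2: |p - c|^2 = (-14)^2 + 15^2 = 421
Step 3: r^2 = 36
Step 4: |p-c| > r so winding number = 0

0


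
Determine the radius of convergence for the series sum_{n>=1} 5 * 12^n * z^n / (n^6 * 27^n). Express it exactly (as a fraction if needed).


Step 1: General term a_n = 5 * 12^n / (n^6 * 27^n)
Step 2: By the root test, |a_n|^(1/n) = 5^(1/n) * 12 / (n^(6/n) * 27) -> 12/27 as n -> infinity (since 5^(1/n) -> 1 and n^(6/n) -> 1)
Step 3: R = 1/lim|a_n|^(1/n) = 27/12 = 9/4

9/4


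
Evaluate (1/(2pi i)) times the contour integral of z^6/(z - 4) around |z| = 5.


Step 1: f(z) = z^6, a = 4 is inside |z| = 5
Step 2: By Cauchy integral formula: (1/(2pi*i)) * integral = f(a)
Step 3: f(4) = 4^6 = 4096

4096


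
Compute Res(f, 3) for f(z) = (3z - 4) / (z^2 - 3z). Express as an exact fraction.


Step 1: Q(z) = z^2 - 3z = (z - 3)(z)
Step 2: Q'(z) = 2z - 3
Step 3: Q'(3) = 3, P(3) = 5
Step 4: Res = P(3)/Q'(3) = 5/3 = 5/3

5/3


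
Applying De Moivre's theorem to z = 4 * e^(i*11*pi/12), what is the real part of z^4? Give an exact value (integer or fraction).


Step 1: By De Moivre's theorem, z^4 = 4^4 * e^(i*4*11*pi/12) = 256 * (cos(11*pi/3) + i*sin(11*pi/3))
Step 2: |z|^4 = 4^4 = 256
Step 3: Reduce the angle mod 2*pi: 11*pi/3 - 2*pi = 5*pi/3
Step 4: cos(5*pi/3) = 1/2
Step 5: Re(z^4) = 256 * 1/2 = 128

128


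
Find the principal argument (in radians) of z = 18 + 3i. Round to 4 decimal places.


Step 1: z = 18 + 3i
Step 2: arg(z) = atan2(3, 18)
Step 3: arg(z) = 0.1651

0.1651


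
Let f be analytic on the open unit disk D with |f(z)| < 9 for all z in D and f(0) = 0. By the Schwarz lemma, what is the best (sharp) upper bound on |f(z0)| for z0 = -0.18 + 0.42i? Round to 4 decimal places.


Step 1: g = f/9 maps D -> D with g(0) = 0, so by the Schwarz lemma |g(z)| <= |z|, i.e. |f(z)| <= 9|z|; this is sharp (f(z) = 9z).
Step 2: |z0|^2 = (-0.18)^2 + 0.42^2 = 0.2088
Step 3: |z0| = sqrt(0.2088) = 0.456946
Step 4: Best bound = 9 * |z0| = 9 * 0.456946 = 4.1125

4.1125


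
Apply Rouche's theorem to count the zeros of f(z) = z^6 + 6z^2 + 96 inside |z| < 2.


Step 1: On |z| = 2 the three terms have sizes |z^6| = 2^6 = 64, |6z^2| = 6*2^2 = 24, |96| = 96
Step 2: The dominant term is g(z) = 96; let h(z) = z^6 + 6z^2 so f = g + h
Step 3: On |z| = 2: |g| = 96 and |h| <= 64 + 24 = 88
Step 4: Since 96 > 88, |h| < |g| on |z| = 2, so by Rouche f has the same number of zeros as g inside |z| < 2
Step 5: g(z) = 96 is a nonzero constant with no zeros inside |z| < 2. Answer = 0

0


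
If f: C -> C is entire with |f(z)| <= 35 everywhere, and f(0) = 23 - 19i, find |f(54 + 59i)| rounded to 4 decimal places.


Step 1: By Liouville's theorem, a bounded entire function is constant.
Step 2: f(z) = f(0) = 23 - 19i for all z.
Step 3: |f(w)| = |23 - 19i| = sqrt(529 + 361)
Step 4: = 29.8329

29.8329


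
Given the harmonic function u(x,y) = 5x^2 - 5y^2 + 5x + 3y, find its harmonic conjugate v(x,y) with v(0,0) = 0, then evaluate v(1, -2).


Step 1: v_x = -u_y = 10y - 3
Step 2: v_y = u_x = 10x + 5
Step 3: v = 10xy - 3x + 5y + C
Step 4: v(0,0) = 0 => C = 0
Step 5: v(1, -2) = -33

-33


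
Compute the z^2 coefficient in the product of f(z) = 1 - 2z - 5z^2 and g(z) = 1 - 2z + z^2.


Step 1: z^2 term in f*g comes from: (1)*(z^2) + (-2z)*(-2z) + (-5z^2)*(1)
Step 2: = 1 + 4 - 5
Step 3: = 0

0


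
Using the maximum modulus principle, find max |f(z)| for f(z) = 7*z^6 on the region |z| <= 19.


Step 1: On |z| = 19, |f(z)| = 7 * |z|^6 = 7 * 19^6
Step 2: By maximum modulus principle, maximum is on boundary.
Step 3: Maximum = 7 * 47045881 = 329321167

329321167


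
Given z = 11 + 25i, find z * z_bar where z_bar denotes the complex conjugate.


Step 1: conj(z) = 11 - 25i
Step 2: z * conj(z) = 11^2 + 25^2
Step 3: = 121 + 625 = 746

746


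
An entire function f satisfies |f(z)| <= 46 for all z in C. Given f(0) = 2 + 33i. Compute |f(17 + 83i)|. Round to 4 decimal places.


Step 1: By Liouville's theorem, a bounded entire function is constant.
Step 2: f(z) = f(0) = 2 + 33i for all z.
Step 3: |f(w)| = |2 + 33i| = sqrt(4 + 1089)
Step 4: = 33.0606

33.0606


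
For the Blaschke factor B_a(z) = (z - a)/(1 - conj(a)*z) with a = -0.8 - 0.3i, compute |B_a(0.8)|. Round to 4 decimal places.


Step 1: Numerator z0 - a = 0.8 - (-0.8 - 0.3i) = 1.6 + 0.3i
Step 2: Denominator 1 - conj(a)*z0 = 1 - (-0.8 + 0.3i)*0.8 = 1.64 - 0.24i
Step 3: |z0 - a|^2 = 1.6^2 + 0.3^2 = 2.65; |1 - conj(a)*z0|^2 = 1.64^2 + (-0.24)^2 = 2.7472
Step 4: |B_a(0.8)| = sqrt(2.65 / 2.7472) = sqrt(0.964619)
Step 5: = 0.9821

0.9821


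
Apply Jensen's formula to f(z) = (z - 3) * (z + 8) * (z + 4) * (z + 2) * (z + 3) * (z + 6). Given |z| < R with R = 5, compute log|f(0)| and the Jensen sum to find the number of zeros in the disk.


Jensen's formula: (1/2pi)*integral log|f(Re^it)|dt = log|f(0)| + sum_{|a_k|<R} log(R/|a_k|)
Step 1: f(0) = (-3) * 8 * 4 * 2 * 3 * 6 = -3456
Step 2: log|f(0)| = log|3| + log|-8| + log|-4| + log|-2| + log|-3| + log|-6| = 8.1479
Step 3: Zeros inside |z| < 5: 3, -4, -2, -3
Step 4: Jensen sum = log(5/3) + log(5/4) + log(5/2) + log(5/3) = 2.1611
Step 5: n(R) = number of terms in the Jensen sum = count of zeros inside |z| < 5 = 4

4


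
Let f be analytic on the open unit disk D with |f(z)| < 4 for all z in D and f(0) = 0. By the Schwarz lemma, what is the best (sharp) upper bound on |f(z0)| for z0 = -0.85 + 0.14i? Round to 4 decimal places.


Step 1: g = f/4 maps D -> D with g(0) = 0, so by the Schwarz lemma |g(z)| <= |z|, i.e. |f(z)| <= 4|z|; this is sharp (f(z) = 4z).
Step 2: |z0|^2 = (-0.85)^2 + 0.14^2 = 0.7421
Step 3: |z0| = sqrt(0.7421) = 0.861452
Step 4: Best bound = 4 * |z0| = 4 * 0.861452 = 3.4458

3.4458


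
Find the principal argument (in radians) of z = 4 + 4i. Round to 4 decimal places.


Step 1: z = 4 + 4i
Step 2: arg(z) = atan2(4, 4)
Step 3: arg(z) = 0.7854

0.7854


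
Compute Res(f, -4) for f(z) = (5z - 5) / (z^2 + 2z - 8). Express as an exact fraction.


Step 1: Q(z) = z^2 + 2z - 8 = (z + 4)(z - 2)
Step 2: Q'(z) = 2z + 2
Step 3: Q'(-4) = -6, P(-4) = -25
Step 4: Res = P(-4)/Q'(-4) = -25/(-6) = 25/6

25/6


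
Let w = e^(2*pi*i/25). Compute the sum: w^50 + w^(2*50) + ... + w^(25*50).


Step 1: The sum sum_{j=1}^{n} w^(k*j) equals n if n | k, else 0.
Step 2: Here n = 25, k = 50
Step 3: Does n divide k? 25 | 50 -> True
Step 4: Sum = 25

25


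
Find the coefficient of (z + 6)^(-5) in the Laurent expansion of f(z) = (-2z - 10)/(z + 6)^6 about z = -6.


Step 1: Write the numerator in powers of (z + 6): -2z - 10 = -2(z + 6) + (-2*(-6) - 10) = -2(z + 6) + 2
Step 2: Divide by (z + 6)^6: f(z) = 2(z + 6)^(-6) - 2(z + 6)^(-5)
Step 3: This finite sum is the Laurent series of f about z = -6.
Step 4: Coefficient of (z + 6)^(-5) = coefficient of (z + 6) in the re-centred numerator = -2

-2


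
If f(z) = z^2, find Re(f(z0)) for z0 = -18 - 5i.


Step 1: z0 = -18 - 5i
Step 2: z0^2 = (-18)^2 - (-5)^2 + 180i
Step 3: real part = 324 - 25 = 299

299


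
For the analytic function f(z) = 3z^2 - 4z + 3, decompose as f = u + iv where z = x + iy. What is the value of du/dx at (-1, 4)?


Step 1: f(z) = 3(x+iy)^2 - 4(x+iy) + 3
Step 2: u = 3(x^2 - y^2) - 4x + 3
Step 3: u_x = 6x - 4
Step 4: At (-1, 4): u_x = -6 - 4 = -10

-10


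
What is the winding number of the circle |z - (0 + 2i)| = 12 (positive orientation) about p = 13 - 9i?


Step 1: Center c = (0, 2), radius = 12
Step 2: |p - c|^2 = 13^2 + (-11)^2 = 290
Step 3: r^2 = 144
Step 4: |p-c| > r so winding number = 0

0


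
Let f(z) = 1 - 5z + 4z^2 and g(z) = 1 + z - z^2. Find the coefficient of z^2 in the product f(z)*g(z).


Step 1: z^2 term in f*g comes from: (1)*(-z^2) + (-5z)*(z) + (4z^2)*(1)
Step 2: = -1 - 5 + 4
Step 3: = -2

-2


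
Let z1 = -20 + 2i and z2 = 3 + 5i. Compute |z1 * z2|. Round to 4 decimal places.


Step 1: |z1| = sqrt((-20)^2 + 2^2) = sqrt(404)
Step 2: |z2| = sqrt(3^2 + 5^2) = sqrt(34)
Step 3: |z1*z2| = |z1|*|z2| = sqrt(404) * sqrt(34) = sqrt(404 * 34) = sqrt(13736)
Step 4: = 117.2007

117.2007


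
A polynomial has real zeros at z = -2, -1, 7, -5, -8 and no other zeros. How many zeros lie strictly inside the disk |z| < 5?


Step 1: Check each root:
  z = -2: |-2| = 2 < 5
  z = -1: |-1| = 1 < 5
  z = 7: |7| = 7 >= 5
  z = -5: |-5| = 5 >= 5
  z = -8: |-8| = 8 >= 5
Step 2: Count = 2

2


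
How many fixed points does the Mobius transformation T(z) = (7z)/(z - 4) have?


Step 1: Fixed points satisfy T(z) = z
Step 2: z^2 - 11z = 0
Step 3: Discriminant = (-11)^2 - 4*1*0 = 121
Step 4: Number of fixed points = 2

2


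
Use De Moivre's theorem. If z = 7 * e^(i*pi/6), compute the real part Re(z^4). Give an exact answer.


Step 1: By De Moivre's theorem, z^4 = 7^4 * e^(i*4*pi/6) = 2401 * (cos(2*pi/3) + i*sin(2*pi/3))
Step 2: |z|^4 = 7^4 = 2401
Step 3: The angle 2*pi/3 already lies in [0, 2*pi)
Step 4: cos(2*pi/3) = -1/2
Step 5: Re(z^4) = 2401 * (-1/2) = -2401/2

-2401/2


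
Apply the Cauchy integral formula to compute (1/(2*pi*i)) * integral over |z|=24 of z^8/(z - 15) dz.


Step 1: f(z) = z^8, a = 15 is inside |z| = 24
Step 2: By Cauchy integral formula: (1/(2pi*i)) * integral = f(a)
Step 3: f(15) = 15^8 = 2562890625

2562890625


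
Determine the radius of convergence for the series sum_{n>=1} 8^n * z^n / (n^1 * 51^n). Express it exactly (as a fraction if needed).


Step 1: General term a_n = 8^n / (n^1 * 51^n)
Step 2: By the root test, |a_n|^(1/n) = 8 / (n^(1/n) * 51) -> 8/51 as n -> infinity (since n^(1/n) -> 1)
Step 3: R = 1/lim|a_n|^(1/n) = 51/8

51/8


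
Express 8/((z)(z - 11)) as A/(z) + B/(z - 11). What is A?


Step 1: Multiply both sides by (z) and set z = 0
Step 2: A = 8 / (0 - 11)
Step 3: A = 8 / (-11)
Step 4: A = -8/11

-8/11


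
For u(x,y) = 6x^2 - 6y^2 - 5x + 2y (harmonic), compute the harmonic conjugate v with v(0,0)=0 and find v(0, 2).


Step 1: v_x = -u_y = 12y - 2
Step 2: v_y = u_x = 12x - 5
Step 3: v = 12xy - 2x - 5y + C
Step 4: v(0,0) = 0 => C = 0
Step 5: v(0, 2) = -10

-10


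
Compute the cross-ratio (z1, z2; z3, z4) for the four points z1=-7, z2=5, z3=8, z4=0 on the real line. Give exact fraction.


Step 1: (z1-z3)(z2-z4) = (-15) * 5 = -75
Step 2: (z1-z4)(z2-z3) = (-7) * (-3) = 21
Step 3: Cross-ratio = -75/21 = -25/7

-25/7


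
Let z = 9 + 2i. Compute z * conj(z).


Step 1: conj(z) = 9 - 2i
Step 2: z * conj(z) = 9^2 + 2^2
Step 3: = 81 + 4 = 85

85


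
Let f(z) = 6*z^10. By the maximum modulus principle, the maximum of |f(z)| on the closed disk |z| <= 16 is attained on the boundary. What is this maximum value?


Step 1: On |z| = 16, |f(z)| = 6 * |z|^10 = 6 * 16^10
Step 2: By maximum modulus principle, maximum is on boundary.
Step 3: Maximum = 6 * 1099511627776 = 6597069766656

6597069766656


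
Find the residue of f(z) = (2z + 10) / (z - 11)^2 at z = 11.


Step 1: Pole of order 2 at z = 11
Step 2: Res = lim d/dz [(z - 11)^2 * f(z)] as z -> 11
Step 3: (z - 11)^2 * f(z) = 2z + 10
Step 4: d/dz[2z + 10] = 2

2


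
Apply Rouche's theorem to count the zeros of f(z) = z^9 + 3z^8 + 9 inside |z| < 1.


Step 1: On |z| = 1 the three terms have sizes |z^9| = 1^9 = 1, |3z^8| = 3*1^8 = 3, |9| = 9
Step 2: The dominant term is g(z) = 9; let h(z) = z^9 + 3z^8 so f = g + h
Step 3: On |z| = 1: |g| = 9 and |h| <= 1 + 3 = 4
Step 4: Since 9 > 4, |h| < |g| on |z| = 1, so by Rouche f has the same number of zeros as g inside |z| < 1
Step 5: g(z) = 9 is a nonzero constant with no zeros inside |z| < 1. Answer = 0

0


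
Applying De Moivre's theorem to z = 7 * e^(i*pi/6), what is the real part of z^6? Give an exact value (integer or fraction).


Step 1: By De Moivre's theorem, z^6 = 7^6 * e^(i*6*pi/6) = 117649 * (cos(pi) + i*sin(pi))
Step 2: |z|^6 = 7^6 = 117649
Step 3: The angle pi already lies in [0, 2*pi)
Step 4: cos(pi) = -1
Step 5: Re(z^6) = 117649 * (-1) = -117649

-117649


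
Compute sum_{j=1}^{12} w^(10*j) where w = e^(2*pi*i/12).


Step 1: The sum sum_{j=1}^{n} w^(k*j) equals n if n | k, else 0.
Step 2: Here n = 12, k = 10
Step 3: Does n divide k? 12 | 10 -> False
Step 4: Sum = 0

0


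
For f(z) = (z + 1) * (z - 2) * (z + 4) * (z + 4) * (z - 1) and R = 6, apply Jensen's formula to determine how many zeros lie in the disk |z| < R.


Jensen's formula: (1/2pi)*integral log|f(Re^it)|dt = log|f(0)| + sum_{|a_k|<R} log(R/|a_k|)
Step 1: f(0) = 1 * (-2) * 4 * 4 * (-1) = 32
Step 2: log|f(0)| = log|-1| + log|2| + log|-4| + log|-4| + log|1| = 3.4657
Step 3: Zeros inside |z| < 6: -1, 2, -4, -4, 1
Step 4: Jensen sum = log(6/1) + log(6/2) + log(6/4) + log(6/4) + log(6/1) = 5.4931
Step 5: n(R) = number of terms in the Jensen sum = count of zeros inside |z| < 6 = 5

5


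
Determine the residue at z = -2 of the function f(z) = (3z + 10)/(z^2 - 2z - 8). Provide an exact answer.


Step 1: Q(z) = z^2 - 2z - 8 = (z + 2)(z - 4)
Step 2: Q'(z) = 2z - 2
Step 3: Q'(-2) = -6, P(-2) = 4
Step 4: Res = P(-2)/Q'(-2) = 4/(-6) = -2/3

-2/3


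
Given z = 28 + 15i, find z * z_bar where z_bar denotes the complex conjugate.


Step 1: conj(z) = 28 - 15i
Step 2: z * conj(z) = 28^2 + 15^2
Step 3: = 784 + 225 = 1009

1009


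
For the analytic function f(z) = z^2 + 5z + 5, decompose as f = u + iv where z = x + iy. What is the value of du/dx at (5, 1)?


Step 1: f(z) = (x+iy)^2 + 5(x+iy) + 5
Step 2: u = (x^2 - y^2) + 5x + 5
Step 3: u_x = 2x + 5
Step 4: At (5, 1): u_x = 10 + 5 = 15

15


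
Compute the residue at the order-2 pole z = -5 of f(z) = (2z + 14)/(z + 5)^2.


Step 1: Pole of order 2 at z = -5
Step 2: Res = lim d/dz [(z + 5)^2 * f(z)] as z -> -5
Step 3: (z + 5)^2 * f(z) = 2z + 14
Step 4: d/dz[2z + 14] = 2

2


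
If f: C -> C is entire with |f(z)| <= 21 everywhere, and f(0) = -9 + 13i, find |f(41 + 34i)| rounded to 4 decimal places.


Step 1: By Liouville's theorem, a bounded entire function is constant.
Step 2: f(z) = f(0) = -9 + 13i for all z.
Step 3: |f(w)| = |-9 + 13i| = sqrt(81 + 169)
Step 4: = 15.8114

15.8114


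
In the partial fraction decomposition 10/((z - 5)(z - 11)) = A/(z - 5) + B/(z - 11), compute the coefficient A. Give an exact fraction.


Step 1: Multiply both sides by (z - 5) and set z = 5
Step 2: A = 10 / (5 - 11)
Step 3: A = 10 / (-6)
Step 4: A = -5/3

-5/3


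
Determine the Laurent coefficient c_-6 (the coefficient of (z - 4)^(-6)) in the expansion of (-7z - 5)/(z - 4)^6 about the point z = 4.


Step 1: Write the numerator in powers of (z - 4): -7z - 5 = -7(z - 4) + (-7*4 - 5) = -7(z - 4) - 33
Step 2: Divide by (z - 4)^6: f(z) = -33(z - 4)^(-6) - 7(z - 4)^(-5)
Step 3: This finite sum is the Laurent series of f about z = 4.
Step 4: Coefficient of (z - 4)^(-6) = -7*4 - 5 = -33

-33


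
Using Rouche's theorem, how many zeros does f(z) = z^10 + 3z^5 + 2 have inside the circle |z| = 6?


Step 1: On |z| = 6 the three terms have sizes |z^10| = 6^10 = 60466176, |3z^5| = 3*6^5 = 23328, |2| = 2
Step 2: The dominant term is g(z) = z^10; let h(z) = 3z^5 + 2 so f = g + h
Step 3: On |z| = 6: |g| = 60466176 and |h| <= 23328 + 2 = 23330
Step 4: Since 60466176 > 23330, |h| < |g| on |z| = 6, so by Rouche f has the same number of zeros as g inside |z| < 6
Step 5: g(z) = z^10 has 10 zeros (all at the origin) inside |z| < 6. Answer = 10

10


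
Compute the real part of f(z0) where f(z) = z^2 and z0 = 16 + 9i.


Step 1: z0 = 16 + 9i
Step 2: z0^2 = 16^2 - 9^2 + 288i
Step 3: real part = 256 - 81 = 175

175


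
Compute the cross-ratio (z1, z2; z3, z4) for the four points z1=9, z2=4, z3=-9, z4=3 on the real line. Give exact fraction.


Step 1: (z1-z3)(z2-z4) = 18 * 1 = 18
Step 2: (z1-z4)(z2-z3) = 6 * 13 = 78
Step 3: Cross-ratio = 18/78 = 3/13

3/13


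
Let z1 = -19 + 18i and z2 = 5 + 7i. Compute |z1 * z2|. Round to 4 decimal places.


Step 1: |z1| = sqrt((-19)^2 + 18^2) = sqrt(685)
Step 2: |z2| = sqrt(5^2 + 7^2) = sqrt(74)
Step 3: |z1*z2| = |z1|*|z2| = sqrt(685) * sqrt(74) = sqrt(685 * 74) = sqrt(50690)
Step 4: = 225.1444

225.1444


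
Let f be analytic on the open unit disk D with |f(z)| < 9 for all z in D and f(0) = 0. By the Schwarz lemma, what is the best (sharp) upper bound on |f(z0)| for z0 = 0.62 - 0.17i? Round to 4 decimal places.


Step 1: g = f/9 maps D -> D with g(0) = 0, so by the Schwarz lemma |g(z)| <= |z|, i.e. |f(z)| <= 9|z|; this is sharp (f(z) = 9z).
Step 2: |z0|^2 = 0.62^2 + (-0.17)^2 = 0.4133
Step 3: |z0| = sqrt(0.4133) = 0.642884
Step 4: Best bound = 9 * |z0| = 9 * 0.642884 = 5.786

5.786
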